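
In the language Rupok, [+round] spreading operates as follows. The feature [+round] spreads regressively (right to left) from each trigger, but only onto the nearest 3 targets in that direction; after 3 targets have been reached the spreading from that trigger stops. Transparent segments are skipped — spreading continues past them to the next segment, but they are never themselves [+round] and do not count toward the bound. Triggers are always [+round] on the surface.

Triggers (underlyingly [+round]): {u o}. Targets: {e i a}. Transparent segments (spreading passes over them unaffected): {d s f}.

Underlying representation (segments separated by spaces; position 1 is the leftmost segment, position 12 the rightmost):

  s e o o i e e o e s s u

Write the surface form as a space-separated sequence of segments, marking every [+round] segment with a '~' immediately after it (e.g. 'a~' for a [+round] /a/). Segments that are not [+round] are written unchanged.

s e~ o~ o~ i~ e~ e~ o~ e~ s s u~

From /o/ at 3 leftward: 2 /e/ → [+round]; 1 /s/ transparent; word edge.
From /o/ at 4 leftward: 3 /o/ is itself a trigger — this domain ends here.
From /o/ at 8 leftward: 7 /e/ → [+round]; 6 /e/ → [+round]; 5 /i/ → [+round]; bound reached.
From /u/ at 12 leftward: 11 /s/ transparent; 10 /s/ transparent; 9 /e/ → [+round]; 8 /o/ is itself a trigger — this domain ends here.
[+round] positions on the surface: 2 3 4 5 6 7 8 9 12.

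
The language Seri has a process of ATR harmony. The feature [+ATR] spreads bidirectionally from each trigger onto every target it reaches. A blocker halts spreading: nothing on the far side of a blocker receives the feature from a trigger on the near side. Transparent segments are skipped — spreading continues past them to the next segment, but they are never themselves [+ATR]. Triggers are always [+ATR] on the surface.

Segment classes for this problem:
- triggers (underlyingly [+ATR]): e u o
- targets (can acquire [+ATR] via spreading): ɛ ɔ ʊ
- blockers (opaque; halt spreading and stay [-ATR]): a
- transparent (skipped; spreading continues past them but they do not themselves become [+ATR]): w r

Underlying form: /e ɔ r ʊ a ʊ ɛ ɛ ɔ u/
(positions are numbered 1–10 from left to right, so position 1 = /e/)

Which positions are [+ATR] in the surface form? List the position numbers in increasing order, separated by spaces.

From /e/ at 1 rightward: 2 /ɔ/ → [+ATR]; 3 /r/ transparent; 4 /ʊ/ → [+ATR]; 5 /a/ blocks.
From /e/ at 1 leftward: word edge.
From /u/ at 10 rightward: word edge.
From /u/ at 10 leftward: 9 /ɔ/ → [+ATR]; 8 /ɛ/ → [+ATR]; 7 /ɛ/ → [+ATR]; 6 /ʊ/ → [+ATR]; 5 /a/ blocks.

1 2 4 6 7 8 9 10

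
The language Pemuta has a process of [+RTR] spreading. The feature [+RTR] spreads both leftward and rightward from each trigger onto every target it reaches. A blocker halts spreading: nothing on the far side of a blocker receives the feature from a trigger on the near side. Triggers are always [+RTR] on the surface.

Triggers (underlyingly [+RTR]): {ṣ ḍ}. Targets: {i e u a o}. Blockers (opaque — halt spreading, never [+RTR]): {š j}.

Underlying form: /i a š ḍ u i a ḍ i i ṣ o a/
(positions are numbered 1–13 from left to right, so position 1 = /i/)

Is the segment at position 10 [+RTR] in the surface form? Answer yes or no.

From /ḍ/ at 4 rightward: 5 /u/ → [+RTR]; 6 /i/ → [+RTR]; 7 /a/ → [+RTR]; 8 /ḍ/ is itself a trigger — this domain ends here.
From /ḍ/ at 4 leftward: 3 /š/ blocks.
From /ḍ/ at 8 rightward: 9 /i/ → [+RTR]; 10 /i/ → [+RTR]; 11 /ṣ/ is itself a trigger — this domain ends here.
From /ḍ/ at 8 leftward: 7 /a/ → [+RTR]; 6 /i/ → [+RTR]; 5 /u/ → [+RTR]; 4 /ḍ/ is itself a trigger — this domain ends here.
From /ṣ/ at 11 rightward: 12 /o/ → [+RTR]; 13 /a/ → [+RTR]; word edge.
From /ṣ/ at 11 leftward: 10 /i/ → [+RTR]; 9 /i/ → [+RTR]; 8 /ḍ/ is itself a trigger — this domain ends here.
Targets with no active source: positions 1 2 stay [-emphatic].
[+RTR] positions on the surface: 4 5 6 7 8 9 10 11 12 13.

yes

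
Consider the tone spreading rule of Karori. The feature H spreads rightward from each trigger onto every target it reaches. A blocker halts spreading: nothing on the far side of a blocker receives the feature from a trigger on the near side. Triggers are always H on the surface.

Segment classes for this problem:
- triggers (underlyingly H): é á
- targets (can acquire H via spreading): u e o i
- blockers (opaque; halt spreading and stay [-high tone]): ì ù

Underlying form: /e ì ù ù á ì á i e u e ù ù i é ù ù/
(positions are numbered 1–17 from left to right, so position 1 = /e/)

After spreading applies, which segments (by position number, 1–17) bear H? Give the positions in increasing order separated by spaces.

From /á/ at 5 rightward: 6 /ì/ blocks.
From /á/ at 7 rightward: 8 /i/ → H; 9 /e/ → H; 10 /u/ → H; 11 /e/ → H; 12 /ù/ blocks.
From /é/ at 15 rightward: 16 /ù/ blocks.
Targets with no active source: positions 1 14 stay [-high tone].

5 7 8 9 10 11 15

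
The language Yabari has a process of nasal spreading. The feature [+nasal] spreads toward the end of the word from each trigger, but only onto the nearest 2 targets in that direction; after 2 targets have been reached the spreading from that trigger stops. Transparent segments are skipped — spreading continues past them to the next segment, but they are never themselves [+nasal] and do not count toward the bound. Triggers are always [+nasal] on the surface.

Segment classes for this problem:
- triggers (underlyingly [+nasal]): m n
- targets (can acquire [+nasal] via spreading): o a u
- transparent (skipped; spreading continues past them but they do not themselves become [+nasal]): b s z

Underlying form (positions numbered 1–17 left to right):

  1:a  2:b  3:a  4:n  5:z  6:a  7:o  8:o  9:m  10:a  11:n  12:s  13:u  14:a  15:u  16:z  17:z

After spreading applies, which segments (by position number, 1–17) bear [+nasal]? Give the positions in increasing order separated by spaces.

From /n/ at 4 rightward: 5 /z/ transparent; 6 /a/ → [+nasal]; 7 /o/ → [+nasal]; bound reached.
From /m/ at 9 rightward: 10 /a/ → [+nasal]; 11 /n/ is itself a trigger — this domain ends here.
From /n/ at 11 rightward: 12 /s/ transparent; 13 /u/ → [+nasal]; 14 /a/ → [+nasal]; bound reached.
Targets with no active source: positions 1 3 8 15 stay [-nasal].

4 6 7 9 10 11 13 14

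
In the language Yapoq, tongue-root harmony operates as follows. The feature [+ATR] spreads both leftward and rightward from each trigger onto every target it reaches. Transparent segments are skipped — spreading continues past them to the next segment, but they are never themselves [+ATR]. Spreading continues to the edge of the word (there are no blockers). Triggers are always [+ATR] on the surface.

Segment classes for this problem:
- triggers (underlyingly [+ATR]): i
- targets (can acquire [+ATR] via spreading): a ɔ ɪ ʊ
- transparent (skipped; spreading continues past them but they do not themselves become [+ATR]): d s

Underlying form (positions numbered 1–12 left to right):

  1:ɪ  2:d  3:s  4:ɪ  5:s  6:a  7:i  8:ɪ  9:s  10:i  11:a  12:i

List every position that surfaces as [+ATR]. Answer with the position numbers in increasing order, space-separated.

1 4 6 7 8 10 11 12

From /i/ at 7 rightward: 8 /ɪ/ → [+ATR]; 9 /s/ transparent; 10 /i/ is itself a trigger — this domain ends here.
From /i/ at 7 leftward: 6 /a/ → [+ATR]; 5 /s/ transparent; 4 /ɪ/ → [+ATR]; 3 /s/ transparent; 2 /d/ transparent; 1 /ɪ/ → [+ATR]; word edge.
From /i/ at 10 rightward: 11 /a/ → [+ATR]; 12 /i/ is itself a trigger — this domain ends here.
From /i/ at 10 leftward: 9 /s/ transparent; 8 /ɪ/ → [+ATR]; 7 /i/ is itself a trigger — this domain ends here.
From /i/ at 12 rightward: word edge.
From /i/ at 12 leftward: 11 /a/ → [+ATR]; 10 /i/ is itself a trigger — this domain ends here.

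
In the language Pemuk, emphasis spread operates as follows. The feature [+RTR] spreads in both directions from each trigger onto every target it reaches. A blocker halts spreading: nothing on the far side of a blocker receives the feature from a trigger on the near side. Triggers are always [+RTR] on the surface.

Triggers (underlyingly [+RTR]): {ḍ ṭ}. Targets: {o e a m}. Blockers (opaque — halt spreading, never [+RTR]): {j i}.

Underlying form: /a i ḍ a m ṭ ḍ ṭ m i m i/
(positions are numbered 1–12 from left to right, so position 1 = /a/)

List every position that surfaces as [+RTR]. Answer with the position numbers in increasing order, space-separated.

3 4 5 6 7 8 9

From /ḍ/ at 3 rightward: 4 /a/ → [+RTR]; 5 /m/ → [+RTR]; 6 /ṭ/ is itself a trigger — this domain ends here.
From /ḍ/ at 3 leftward: 2 /i/ blocks.
From /ṭ/ at 6 rightward: 7 /ḍ/ is itself a trigger — this domain ends here.
From /ṭ/ at 6 leftward: 5 /m/ → [+RTR]; 4 /a/ → [+RTR]; 3 /ḍ/ is itself a trigger — this domain ends here.
From /ḍ/ at 7 rightward: 8 /ṭ/ is itself a trigger — this domain ends here.
From /ḍ/ at 7 leftward: 6 /ṭ/ is itself a trigger — this domain ends here.
From /ṭ/ at 8 rightward: 9 /m/ → [+RTR]; 10 /i/ blocks.
From /ṭ/ at 8 leftward: 7 /ḍ/ is itself a trigger — this domain ends here.
Targets with no active source: positions 1 11 stay [-emphatic].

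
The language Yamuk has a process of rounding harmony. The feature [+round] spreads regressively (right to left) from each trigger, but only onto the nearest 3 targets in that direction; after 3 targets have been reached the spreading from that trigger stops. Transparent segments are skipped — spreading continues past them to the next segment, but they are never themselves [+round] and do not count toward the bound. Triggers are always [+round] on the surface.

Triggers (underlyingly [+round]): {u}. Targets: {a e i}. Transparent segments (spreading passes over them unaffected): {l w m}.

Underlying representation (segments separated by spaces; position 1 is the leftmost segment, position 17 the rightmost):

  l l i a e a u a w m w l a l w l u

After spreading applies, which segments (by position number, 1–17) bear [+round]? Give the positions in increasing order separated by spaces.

From /u/ at 7 leftward: 6 /a/ → [+round]; 5 /e/ → [+round]; 4 /a/ → [+round]; bound reached.
From /u/ at 17 leftward: 16 /l/ transparent; 15 /w/ transparent; 14 /l/ transparent; 13 /a/ → [+round]; 12 /l/ transparent; 11 /w/ transparent; 10 /m/ transparent; 9 /w/ transparent; 8 /a/ → [+round]; 7 /u/ is itself a trigger — this domain ends here.
Target with no active source: position 3 stays [-round].

4 5 6 7 8 13 17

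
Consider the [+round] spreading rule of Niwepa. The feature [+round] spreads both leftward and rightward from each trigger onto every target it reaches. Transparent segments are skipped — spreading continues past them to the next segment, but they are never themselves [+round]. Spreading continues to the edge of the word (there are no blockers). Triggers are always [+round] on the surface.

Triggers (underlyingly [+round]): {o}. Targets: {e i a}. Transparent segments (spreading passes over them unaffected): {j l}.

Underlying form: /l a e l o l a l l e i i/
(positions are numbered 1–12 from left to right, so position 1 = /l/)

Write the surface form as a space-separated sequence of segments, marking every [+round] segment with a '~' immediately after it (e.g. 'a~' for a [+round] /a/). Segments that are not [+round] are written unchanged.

l a~ e~ l o~ l a~ l l e~ i~ i~

From /o/ at 5 rightward: 6 /l/ transparent; 7 /a/ → [+round]; 8 /l/ transparent; 9 /l/ transparent; 10 /e/ → [+round]; 11 /i/ → [+round]; 12 /i/ → [+round]; word edge.
From /o/ at 5 leftward: 4 /l/ transparent; 3 /e/ → [+round]; 2 /a/ → [+round]; 1 /l/ transparent; word edge.
[+round] positions on the surface: 2 3 5 7 10 11 12.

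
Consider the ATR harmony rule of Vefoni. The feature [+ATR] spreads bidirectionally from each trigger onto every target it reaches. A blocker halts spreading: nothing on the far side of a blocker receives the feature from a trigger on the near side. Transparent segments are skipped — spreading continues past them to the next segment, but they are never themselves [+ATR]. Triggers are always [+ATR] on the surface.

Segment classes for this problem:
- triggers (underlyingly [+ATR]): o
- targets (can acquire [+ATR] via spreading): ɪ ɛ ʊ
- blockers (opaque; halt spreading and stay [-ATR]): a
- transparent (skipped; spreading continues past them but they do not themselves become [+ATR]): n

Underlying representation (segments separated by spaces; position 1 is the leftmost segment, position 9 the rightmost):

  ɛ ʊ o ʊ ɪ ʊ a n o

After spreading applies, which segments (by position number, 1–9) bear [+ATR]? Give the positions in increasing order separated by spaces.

From /o/ at 3 rightward: 4 /ʊ/ → [+ATR]; 5 /ɪ/ → [+ATR]; 6 /ʊ/ → [+ATR]; 7 /a/ blocks.
From /o/ at 3 leftward: 2 /ʊ/ → [+ATR]; 1 /ɛ/ → [+ATR]; word edge.
From /o/ at 9 rightward: word edge.
From /o/ at 9 leftward: 8 /n/ transparent; 7 /a/ blocks.

1 2 3 4 5 6 9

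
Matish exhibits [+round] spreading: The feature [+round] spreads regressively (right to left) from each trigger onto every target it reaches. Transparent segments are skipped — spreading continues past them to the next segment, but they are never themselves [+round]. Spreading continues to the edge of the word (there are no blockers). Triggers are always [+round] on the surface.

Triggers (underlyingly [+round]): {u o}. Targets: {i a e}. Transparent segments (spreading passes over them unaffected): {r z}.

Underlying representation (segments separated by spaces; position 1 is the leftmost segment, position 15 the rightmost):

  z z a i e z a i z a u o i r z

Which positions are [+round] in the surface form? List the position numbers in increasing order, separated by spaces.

From /u/ at 11 leftward: 10 /a/ → [+round]; 9 /z/ transparent; 8 /i/ → [+round]; 7 /a/ → [+round]; 6 /z/ transparent; 5 /e/ → [+round]; 4 /i/ → [+round]; 3 /a/ → [+round]; 2 /z/ transparent; 1 /z/ transparent; word edge.
From /o/ at 12 leftward: 11 /u/ is itself a trigger — this domain ends here.
Target with no active source: position 13 stays [-round].

3 4 5 7 8 10 11 12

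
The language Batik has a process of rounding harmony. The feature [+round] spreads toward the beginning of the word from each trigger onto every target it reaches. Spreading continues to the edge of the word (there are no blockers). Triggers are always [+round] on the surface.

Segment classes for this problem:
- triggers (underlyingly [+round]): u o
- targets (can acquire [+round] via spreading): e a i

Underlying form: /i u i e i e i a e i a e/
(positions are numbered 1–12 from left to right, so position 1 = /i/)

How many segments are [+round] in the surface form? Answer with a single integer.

From /u/ at 2 leftward: 1 /i/ → [+round]; word edge.
Targets with no active source: positions 3 4 5 6 7 8 9 10 11 12 stay [-round].
[+round] positions on the surface: 1 2.

2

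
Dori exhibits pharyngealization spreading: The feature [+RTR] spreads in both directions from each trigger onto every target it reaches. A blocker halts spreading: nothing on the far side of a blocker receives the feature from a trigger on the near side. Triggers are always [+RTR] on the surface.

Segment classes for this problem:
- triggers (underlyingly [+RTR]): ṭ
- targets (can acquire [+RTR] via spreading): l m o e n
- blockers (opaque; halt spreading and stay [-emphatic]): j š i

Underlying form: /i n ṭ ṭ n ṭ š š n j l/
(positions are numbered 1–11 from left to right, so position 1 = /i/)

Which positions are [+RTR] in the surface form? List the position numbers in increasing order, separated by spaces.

From /ṭ/ at 3 rightward: 4 /ṭ/ is itself a trigger — this domain ends here.
From /ṭ/ at 3 leftward: 2 /n/ → [+RTR]; 1 /i/ blocks.
From /ṭ/ at 4 rightward: 5 /n/ → [+RTR]; 6 /ṭ/ is itself a trigger — this domain ends here.
From /ṭ/ at 4 leftward: 3 /ṭ/ is itself a trigger — this domain ends here.
From /ṭ/ at 6 rightward: 7 /š/ blocks.
From /ṭ/ at 6 leftward: 5 /n/ → [+RTR]; 4 /ṭ/ is itself a trigger — this domain ends here.
Targets with no active source: positions 9 11 stay [-emphatic].

2 3 4 5 6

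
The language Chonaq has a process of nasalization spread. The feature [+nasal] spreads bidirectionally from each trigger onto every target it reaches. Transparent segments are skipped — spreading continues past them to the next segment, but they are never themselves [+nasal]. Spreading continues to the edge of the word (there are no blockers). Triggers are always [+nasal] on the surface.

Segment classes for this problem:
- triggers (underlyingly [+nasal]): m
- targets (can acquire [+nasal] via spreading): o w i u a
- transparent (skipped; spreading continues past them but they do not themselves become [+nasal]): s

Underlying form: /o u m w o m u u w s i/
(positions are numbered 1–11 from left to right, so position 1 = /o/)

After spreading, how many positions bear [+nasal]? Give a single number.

10

From /m/ at 3 rightward: 4 /w/ → [+nasal]; 5 /o/ → [+nasal]; 6 /m/ is itself a trigger — this domain ends here.
From /m/ at 3 leftward: 2 /u/ → [+nasal]; 1 /o/ → [+nasal]; word edge.
From /m/ at 6 rightward: 7 /u/ → [+nasal]; 8 /u/ → [+nasal]; 9 /w/ → [+nasal]; 10 /s/ transparent; 11 /i/ → [+nasal]; word edge.
From /m/ at 6 leftward: 5 /o/ → [+nasal]; 4 /w/ → [+nasal]; 3 /m/ is itself a trigger — this domain ends here.
[+nasal] positions on the surface: 1 2 3 4 5 6 7 8 9 11.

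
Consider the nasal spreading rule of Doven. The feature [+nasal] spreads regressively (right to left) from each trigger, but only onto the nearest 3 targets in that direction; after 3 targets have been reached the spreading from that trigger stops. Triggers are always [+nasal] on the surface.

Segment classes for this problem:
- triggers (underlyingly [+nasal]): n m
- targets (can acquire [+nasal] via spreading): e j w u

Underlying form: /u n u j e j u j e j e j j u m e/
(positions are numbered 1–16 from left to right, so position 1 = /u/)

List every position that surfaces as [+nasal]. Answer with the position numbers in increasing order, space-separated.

From /n/ at 2 leftward: 1 /u/ → [+nasal]; word edge.
From /m/ at 15 leftward: 14 /u/ → [+nasal]; 13 /j/ → [+nasal]; 12 /j/ → [+nasal]; bound reached.
Targets with no active source: positions 3 4 5 6 7 8 9 10 11 16 stay [-nasal].

1 2 12 13 14 15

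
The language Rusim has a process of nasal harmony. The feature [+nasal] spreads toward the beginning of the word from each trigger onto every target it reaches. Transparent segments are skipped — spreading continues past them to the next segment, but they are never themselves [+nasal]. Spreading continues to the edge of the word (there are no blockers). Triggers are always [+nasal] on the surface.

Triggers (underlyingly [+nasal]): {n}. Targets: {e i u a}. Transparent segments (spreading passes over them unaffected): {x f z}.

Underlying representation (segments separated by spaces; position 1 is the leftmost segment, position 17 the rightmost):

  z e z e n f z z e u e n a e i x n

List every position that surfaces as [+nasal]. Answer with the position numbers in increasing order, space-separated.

From /n/ at 5 leftward: 4 /e/ → [+nasal]; 3 /z/ transparent; 2 /e/ → [+nasal]; 1 /z/ transparent; word edge.
From /n/ at 12 leftward: 11 /e/ → [+nasal]; 10 /u/ → [+nasal]; 9 /e/ → [+nasal]; 8 /z/ transparent; 7 /z/ transparent; 6 /f/ transparent; 5 /n/ is itself a trigger — this domain ends here.
From /n/ at 17 leftward: 16 /x/ transparent; 15 /i/ → [+nasal]; 14 /e/ → [+nasal]; 13 /a/ → [+nasal]; 12 /n/ is itself a trigger — this domain ends here.

2 4 5 9 10 11 12 13 14 15 17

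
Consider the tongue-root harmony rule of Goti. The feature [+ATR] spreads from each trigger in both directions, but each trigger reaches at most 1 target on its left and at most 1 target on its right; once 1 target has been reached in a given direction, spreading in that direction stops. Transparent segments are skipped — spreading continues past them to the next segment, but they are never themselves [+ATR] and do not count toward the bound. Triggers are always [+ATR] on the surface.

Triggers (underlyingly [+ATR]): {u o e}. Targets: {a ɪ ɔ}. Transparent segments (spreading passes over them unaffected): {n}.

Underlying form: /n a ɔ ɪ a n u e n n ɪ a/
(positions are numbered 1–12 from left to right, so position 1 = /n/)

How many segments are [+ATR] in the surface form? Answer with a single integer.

From /u/ at 7 rightward: 8 /e/ is itself a trigger — this domain ends here.
From /u/ at 7 leftward: 6 /n/ transparent; 5 /a/ → [+ATR]; bound reached.
From /e/ at 8 rightward: 9 /n/ transparent; 10 /n/ transparent; 11 /ɪ/ → [+ATR]; bound reached.
From /e/ at 8 leftward: 7 /u/ is itself a trigger — this domain ends here.
Targets with no active source: positions 2 3 4 12 stay [-ATR].
[+ATR] positions on the surface: 5 7 8 11.

4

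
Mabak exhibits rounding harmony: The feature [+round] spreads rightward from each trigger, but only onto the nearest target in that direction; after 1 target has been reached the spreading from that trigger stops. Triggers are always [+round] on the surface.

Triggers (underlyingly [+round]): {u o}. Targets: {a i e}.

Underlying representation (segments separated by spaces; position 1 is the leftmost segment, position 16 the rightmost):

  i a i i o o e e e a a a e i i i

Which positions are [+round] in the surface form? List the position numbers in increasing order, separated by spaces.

From /o/ at 5 rightward: 6 /o/ is itself a trigger — this domain ends here.
From /o/ at 6 rightward: 7 /e/ → [+round]; bound reached.
Targets with no active source: positions 1 2 3 4 8 9 10 11 12 13 14 15 16 stay [-round].

5 6 7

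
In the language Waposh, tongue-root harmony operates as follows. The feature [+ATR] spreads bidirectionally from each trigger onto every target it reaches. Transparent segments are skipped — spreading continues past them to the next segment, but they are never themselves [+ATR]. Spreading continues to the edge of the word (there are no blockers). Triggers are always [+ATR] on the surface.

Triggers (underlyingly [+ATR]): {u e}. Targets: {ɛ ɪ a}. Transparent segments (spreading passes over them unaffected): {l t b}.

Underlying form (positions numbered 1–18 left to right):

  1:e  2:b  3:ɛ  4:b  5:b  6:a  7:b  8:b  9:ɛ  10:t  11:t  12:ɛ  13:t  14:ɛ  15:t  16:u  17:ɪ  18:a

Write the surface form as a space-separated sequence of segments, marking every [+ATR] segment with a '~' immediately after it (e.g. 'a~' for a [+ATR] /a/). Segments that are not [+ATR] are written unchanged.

e~ b ɛ~ b b a~ b b ɛ~ t t ɛ~ t ɛ~ t u~ ɪ~ a~

From /e/ at 1 rightward: 2 /b/ transparent; 3 /ɛ/ → [+ATR]; 4 /b/ transparent; 5 /b/ transparent; 6 /a/ → [+ATR]; 7 /b/ transparent; 8 /b/ transparent; 9 /ɛ/ → [+ATR]; 10 /t/ transparent; 11 /t/ transparent; 12 /ɛ/ → [+ATR]; 13 /t/ transparent; 14 /ɛ/ → [+ATR]; 15 /t/ transparent; 16 /u/ is itself a trigger — this domain ends here.
From /e/ at 1 leftward: word edge.
From /u/ at 16 rightward: 17 /ɪ/ → [+ATR]; 18 /a/ → [+ATR]; word edge.
From /u/ at 16 leftward: 15 /t/ transparent; 14 /ɛ/ → [+ATR]; 13 /t/ transparent; 12 /ɛ/ → [+ATR]; 11 /t/ transparent; 10 /t/ transparent; 9 /ɛ/ → [+ATR]; 8 /b/ transparent; 7 /b/ transparent; 6 /a/ → [+ATR]; 5 /b/ transparent; 4 /b/ transparent; 3 /ɛ/ → [+ATR]; 2 /b/ transparent; 1 /e/ is itself a trigger — this domain ends here.
[+ATR] positions on the surface: 1 3 6 9 12 14 16 17 18.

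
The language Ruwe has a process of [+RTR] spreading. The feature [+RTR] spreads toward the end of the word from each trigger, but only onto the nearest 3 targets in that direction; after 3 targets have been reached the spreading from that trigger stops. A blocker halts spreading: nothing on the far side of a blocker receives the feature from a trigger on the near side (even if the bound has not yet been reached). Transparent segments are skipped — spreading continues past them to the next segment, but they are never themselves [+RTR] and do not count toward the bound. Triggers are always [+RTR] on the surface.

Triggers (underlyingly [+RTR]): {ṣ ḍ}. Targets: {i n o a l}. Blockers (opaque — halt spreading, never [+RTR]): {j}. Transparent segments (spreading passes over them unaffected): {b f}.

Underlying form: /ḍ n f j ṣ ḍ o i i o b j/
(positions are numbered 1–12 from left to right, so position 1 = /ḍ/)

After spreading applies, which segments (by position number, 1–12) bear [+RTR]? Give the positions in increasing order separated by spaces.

1 2 5 6 7 8 9

From /ḍ/ at 1 rightward: 2 /n/ → [+RTR]; 3 /f/ transparent; 4 /j/ blocks.
From /ṣ/ at 5 rightward: 6 /ḍ/ is itself a trigger — this domain ends here.
From /ḍ/ at 6 rightward: 7 /o/ → [+RTR]; 8 /i/ → [+RTR]; 9 /i/ → [+RTR]; bound reached.
Target with no active source: position 10 stays [-emphatic].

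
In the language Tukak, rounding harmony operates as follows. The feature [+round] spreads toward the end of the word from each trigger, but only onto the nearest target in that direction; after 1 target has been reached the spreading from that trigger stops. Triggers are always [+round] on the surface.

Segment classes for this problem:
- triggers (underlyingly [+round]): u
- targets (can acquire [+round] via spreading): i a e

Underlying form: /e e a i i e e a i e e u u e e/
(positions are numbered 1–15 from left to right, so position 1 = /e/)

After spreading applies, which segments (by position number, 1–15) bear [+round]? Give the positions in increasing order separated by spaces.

12 13 14

From /u/ at 12 rightward: 13 /u/ is itself a trigger — this domain ends here.
From /u/ at 13 rightward: 14 /e/ → [+round]; bound reached.
Targets with no active source: positions 1 2 3 4 5 6 7 8 9 10 11 15 stay [-round].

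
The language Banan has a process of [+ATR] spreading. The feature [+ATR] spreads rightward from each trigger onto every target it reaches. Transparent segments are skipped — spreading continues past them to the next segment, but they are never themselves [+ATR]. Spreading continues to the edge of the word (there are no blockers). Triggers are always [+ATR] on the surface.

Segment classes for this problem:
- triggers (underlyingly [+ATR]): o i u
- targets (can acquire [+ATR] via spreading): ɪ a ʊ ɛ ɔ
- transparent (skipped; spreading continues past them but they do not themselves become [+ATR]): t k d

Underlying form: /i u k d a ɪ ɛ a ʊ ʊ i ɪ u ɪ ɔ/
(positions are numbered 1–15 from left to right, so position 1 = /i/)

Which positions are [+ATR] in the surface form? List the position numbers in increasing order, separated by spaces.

1 2 5 6 7 8 9 10 11 12 13 14 15

From /i/ at 1 rightward: 2 /u/ is itself a trigger — this domain ends here.
From /u/ at 2 rightward: 3 /k/ transparent; 4 /d/ transparent; 5 /a/ → [+ATR]; 6 /ɪ/ → [+ATR]; 7 /ɛ/ → [+ATR]; 8 /a/ → [+ATR]; 9 /ʊ/ → [+ATR]; 10 /ʊ/ → [+ATR]; 11 /i/ is itself a trigger — this domain ends here.
From /i/ at 11 rightward: 12 /ɪ/ → [+ATR]; 13 /u/ is itself a trigger — this domain ends here.
From /u/ at 13 rightward: 14 /ɪ/ → [+ATR]; 15 /ɔ/ → [+ATR]; word edge.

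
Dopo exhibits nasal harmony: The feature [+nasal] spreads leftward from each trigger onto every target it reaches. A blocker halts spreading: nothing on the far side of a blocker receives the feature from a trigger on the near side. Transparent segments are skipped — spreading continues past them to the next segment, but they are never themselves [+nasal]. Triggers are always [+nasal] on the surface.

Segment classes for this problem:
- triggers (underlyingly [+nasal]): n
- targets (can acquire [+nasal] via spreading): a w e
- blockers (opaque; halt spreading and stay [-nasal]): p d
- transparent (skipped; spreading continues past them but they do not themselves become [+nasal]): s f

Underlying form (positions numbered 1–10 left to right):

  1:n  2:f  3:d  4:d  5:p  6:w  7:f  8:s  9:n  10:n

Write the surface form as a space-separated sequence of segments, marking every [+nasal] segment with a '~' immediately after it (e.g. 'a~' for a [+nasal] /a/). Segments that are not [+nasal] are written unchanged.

From /n/ at 1 leftward: word edge.
From /n/ at 9 leftward: 8 /s/ transparent; 7 /f/ transparent; 6 /w/ → [+nasal]; 5 /p/ blocks.
From /n/ at 10 leftward: 9 /n/ is itself a trigger — this domain ends here.
[+nasal] positions on the surface: 1 6 9 10.

n~ f d d p w~ f s n~ n~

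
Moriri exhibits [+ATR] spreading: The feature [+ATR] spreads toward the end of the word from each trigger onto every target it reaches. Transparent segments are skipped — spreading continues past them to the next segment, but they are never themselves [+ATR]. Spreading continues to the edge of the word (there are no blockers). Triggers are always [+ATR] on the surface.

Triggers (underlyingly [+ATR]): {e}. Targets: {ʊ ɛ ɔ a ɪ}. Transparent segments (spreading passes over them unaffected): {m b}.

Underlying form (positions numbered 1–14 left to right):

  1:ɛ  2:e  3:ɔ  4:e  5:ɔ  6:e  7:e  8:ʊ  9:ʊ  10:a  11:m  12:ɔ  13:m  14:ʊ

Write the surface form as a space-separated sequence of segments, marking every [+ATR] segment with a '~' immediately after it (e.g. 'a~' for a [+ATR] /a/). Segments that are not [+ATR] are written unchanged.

ɛ e~ ɔ~ e~ ɔ~ e~ e~ ʊ~ ʊ~ a~ m ɔ~ m ʊ~

From /e/ at 2 rightward: 3 /ɔ/ → [+ATR]; 4 /e/ is itself a trigger — this domain ends here.
From /e/ at 4 rightward: 5 /ɔ/ → [+ATR]; 6 /e/ is itself a trigger — this domain ends here.
From /e/ at 6 rightward: 7 /e/ is itself a trigger — this domain ends here.
From /e/ at 7 rightward: 8 /ʊ/ → [+ATR]; 9 /ʊ/ → [+ATR]; 10 /a/ → [+ATR]; 11 /m/ transparent; 12 /ɔ/ → [+ATR]; 13 /m/ transparent; 14 /ʊ/ → [+ATR]; word edge.
Target with no active source: position 1 stays [-ATR].
[+ATR] positions on the surface: 2 3 4 5 6 7 8 9 10 12 14.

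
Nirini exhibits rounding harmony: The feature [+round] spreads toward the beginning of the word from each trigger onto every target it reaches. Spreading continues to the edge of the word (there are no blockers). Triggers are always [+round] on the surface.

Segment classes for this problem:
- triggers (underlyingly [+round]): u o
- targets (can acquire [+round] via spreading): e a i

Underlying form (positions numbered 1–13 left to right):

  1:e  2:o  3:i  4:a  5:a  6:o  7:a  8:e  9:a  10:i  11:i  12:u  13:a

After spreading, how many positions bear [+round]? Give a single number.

12

From /o/ at 2 leftward: 1 /e/ → [+round]; word edge.
From /o/ at 6 leftward: 5 /a/ → [+round]; 4 /a/ → [+round]; 3 /i/ → [+round]; 2 /o/ is itself a trigger — this domain ends here.
From /u/ at 12 leftward: 11 /i/ → [+round]; 10 /i/ → [+round]; 9 /a/ → [+round]; 8 /e/ → [+round]; 7 /a/ → [+round]; 6 /o/ is itself a trigger — this domain ends here.
Target with no active source: position 13 stays [-round].
[+round] positions on the surface: 1 2 3 4 5 6 7 8 9 10 11 12.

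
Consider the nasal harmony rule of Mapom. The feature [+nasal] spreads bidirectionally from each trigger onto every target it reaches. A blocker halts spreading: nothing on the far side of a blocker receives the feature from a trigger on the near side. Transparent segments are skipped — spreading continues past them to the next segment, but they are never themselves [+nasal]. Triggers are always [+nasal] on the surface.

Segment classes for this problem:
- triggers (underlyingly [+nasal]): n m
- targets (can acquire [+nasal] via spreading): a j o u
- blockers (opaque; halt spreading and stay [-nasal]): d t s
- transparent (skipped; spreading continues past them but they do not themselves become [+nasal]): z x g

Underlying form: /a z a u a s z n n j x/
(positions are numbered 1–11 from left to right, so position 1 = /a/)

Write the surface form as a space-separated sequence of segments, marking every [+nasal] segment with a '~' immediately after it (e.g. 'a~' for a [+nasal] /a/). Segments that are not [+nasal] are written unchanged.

a z a u a s z n~ n~ j~ x

From /n/ at 8 rightward: 9 /n/ is itself a trigger — this domain ends here.
From /n/ at 8 leftward: 7 /z/ transparent; 6 /s/ blocks.
From /n/ at 9 rightward: 10 /j/ → [+nasal]; 11 /x/ transparent; word edge.
From /n/ at 9 leftward: 8 /n/ is itself a trigger — this domain ends here.
Targets with no active source: positions 1 3 4 5 stay [-nasal].
[+nasal] positions on the surface: 8 9 10.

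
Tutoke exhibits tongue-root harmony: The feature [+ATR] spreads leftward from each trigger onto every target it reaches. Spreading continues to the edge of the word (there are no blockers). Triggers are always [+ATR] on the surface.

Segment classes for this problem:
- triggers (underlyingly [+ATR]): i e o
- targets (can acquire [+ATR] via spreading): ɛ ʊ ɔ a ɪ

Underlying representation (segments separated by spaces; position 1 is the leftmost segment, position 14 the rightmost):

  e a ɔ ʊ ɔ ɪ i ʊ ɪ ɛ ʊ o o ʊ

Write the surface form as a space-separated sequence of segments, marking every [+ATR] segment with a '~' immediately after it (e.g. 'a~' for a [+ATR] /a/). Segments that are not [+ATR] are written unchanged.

e~ a~ ɔ~ ʊ~ ɔ~ ɪ~ i~ ʊ~ ɪ~ ɛ~ ʊ~ o~ o~ ʊ

From /e/ at 1 leftward: word edge.
From /i/ at 7 leftward: 6 /ɪ/ → [+ATR]; 5 /ɔ/ → [+ATR]; 4 /ʊ/ → [+ATR]; 3 /ɔ/ → [+ATR]; 2 /a/ → [+ATR]; 1 /e/ is itself a trigger — this domain ends here.
From /o/ at 12 leftward: 11 /ʊ/ → [+ATR]; 10 /ɛ/ → [+ATR]; 9 /ɪ/ → [+ATR]; 8 /ʊ/ → [+ATR]; 7 /i/ is itself a trigger — this domain ends here.
From /o/ at 13 leftward: 12 /o/ is itself a trigger — this domain ends here.
Target with no active source: position 14 stays [-ATR].
[+ATR] positions on the surface: 1 2 3 4 5 6 7 8 9 10 11 12 13.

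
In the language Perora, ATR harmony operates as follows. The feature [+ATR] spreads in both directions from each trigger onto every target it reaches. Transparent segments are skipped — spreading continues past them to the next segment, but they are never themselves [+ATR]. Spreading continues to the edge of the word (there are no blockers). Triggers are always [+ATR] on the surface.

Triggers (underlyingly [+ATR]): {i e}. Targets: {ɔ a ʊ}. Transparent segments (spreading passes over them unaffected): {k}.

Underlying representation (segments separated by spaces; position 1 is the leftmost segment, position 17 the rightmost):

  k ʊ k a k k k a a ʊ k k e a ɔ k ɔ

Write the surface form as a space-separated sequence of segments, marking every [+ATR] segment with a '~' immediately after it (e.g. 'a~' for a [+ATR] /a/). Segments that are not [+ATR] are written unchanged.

k ʊ~ k a~ k k k a~ a~ ʊ~ k k e~ a~ ɔ~ k ɔ~

From /e/ at 13 rightward: 14 /a/ → [+ATR]; 15 /ɔ/ → [+ATR]; 16 /k/ transparent; 17 /ɔ/ → [+ATR]; word edge.
From /e/ at 13 leftward: 12 /k/ transparent; 11 /k/ transparent; 10 /ʊ/ → [+ATR]; 9 /a/ → [+ATR]; 8 /a/ → [+ATR]; 7 /k/ transparent; 6 /k/ transparent; 5 /k/ transparent; 4 /a/ → [+ATR]; 3 /k/ transparent; 2 /ʊ/ → [+ATR]; 1 /k/ transparent; word edge.
[+ATR] positions on the surface: 2 4 8 9 10 13 14 15 17.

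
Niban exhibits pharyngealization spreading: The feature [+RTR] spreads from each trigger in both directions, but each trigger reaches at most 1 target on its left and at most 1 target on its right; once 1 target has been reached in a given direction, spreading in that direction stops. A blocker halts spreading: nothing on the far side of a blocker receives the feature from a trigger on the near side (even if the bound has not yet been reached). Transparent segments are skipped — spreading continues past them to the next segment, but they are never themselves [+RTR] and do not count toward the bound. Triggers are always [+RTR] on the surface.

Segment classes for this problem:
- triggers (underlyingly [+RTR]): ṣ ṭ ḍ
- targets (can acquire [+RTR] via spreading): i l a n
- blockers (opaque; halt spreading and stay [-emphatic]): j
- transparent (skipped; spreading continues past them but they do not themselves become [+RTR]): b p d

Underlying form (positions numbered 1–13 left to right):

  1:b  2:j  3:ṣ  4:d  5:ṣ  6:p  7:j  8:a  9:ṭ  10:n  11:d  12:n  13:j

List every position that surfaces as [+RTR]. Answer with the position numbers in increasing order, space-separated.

3 5 8 9 10

From /ṣ/ at 3 rightward: 4 /d/ transparent; 5 /ṣ/ is itself a trigger — this domain ends here.
From /ṣ/ at 3 leftward: 2 /j/ blocks.
From /ṣ/ at 5 rightward: 6 /p/ transparent; 7 /j/ blocks.
From /ṣ/ at 5 leftward: 4 /d/ transparent; 3 /ṣ/ is itself a trigger — this domain ends here.
From /ṭ/ at 9 rightward: 10 /n/ → [+RTR]; bound reached.
From /ṭ/ at 9 leftward: 8 /a/ → [+RTR]; bound reached.
Target with no active source: position 12 stays [-emphatic].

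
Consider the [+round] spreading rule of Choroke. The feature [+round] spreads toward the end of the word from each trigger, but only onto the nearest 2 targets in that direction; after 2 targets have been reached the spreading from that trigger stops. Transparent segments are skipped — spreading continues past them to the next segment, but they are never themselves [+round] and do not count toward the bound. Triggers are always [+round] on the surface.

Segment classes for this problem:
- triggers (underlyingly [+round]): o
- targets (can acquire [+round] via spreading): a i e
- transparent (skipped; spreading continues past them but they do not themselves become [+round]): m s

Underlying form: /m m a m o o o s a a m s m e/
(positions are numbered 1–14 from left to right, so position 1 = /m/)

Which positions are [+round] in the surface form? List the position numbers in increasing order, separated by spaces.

5 6 7 9 10

From /o/ at 5 rightward: 6 /o/ is itself a trigger — this domain ends here.
From /o/ at 6 rightward: 7 /o/ is itself a trigger — this domain ends here.
From /o/ at 7 rightward: 8 /s/ transparent; 9 /a/ → [+round]; 10 /a/ → [+round]; bound reached.
Targets with no active source: positions 3 14 stay [-round].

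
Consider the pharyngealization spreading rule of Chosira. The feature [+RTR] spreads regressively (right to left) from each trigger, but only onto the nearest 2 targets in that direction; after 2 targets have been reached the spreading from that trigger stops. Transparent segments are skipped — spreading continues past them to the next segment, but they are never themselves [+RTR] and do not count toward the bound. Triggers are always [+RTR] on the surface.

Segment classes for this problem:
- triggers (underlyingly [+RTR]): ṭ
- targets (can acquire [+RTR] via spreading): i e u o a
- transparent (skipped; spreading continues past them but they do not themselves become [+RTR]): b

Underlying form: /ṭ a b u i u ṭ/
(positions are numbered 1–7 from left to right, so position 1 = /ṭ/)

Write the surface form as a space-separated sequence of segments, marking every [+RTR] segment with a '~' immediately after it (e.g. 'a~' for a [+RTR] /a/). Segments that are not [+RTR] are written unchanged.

ṭ~ a b u i~ u~ ṭ~

From /ṭ/ at 1 leftward: word edge.
From /ṭ/ at 7 leftward: 6 /u/ → [+RTR]; 5 /i/ → [+RTR]; bound reached.
Targets with no active source: positions 2 4 stay [-emphatic].
[+RTR] positions on the surface: 1 5 6 7.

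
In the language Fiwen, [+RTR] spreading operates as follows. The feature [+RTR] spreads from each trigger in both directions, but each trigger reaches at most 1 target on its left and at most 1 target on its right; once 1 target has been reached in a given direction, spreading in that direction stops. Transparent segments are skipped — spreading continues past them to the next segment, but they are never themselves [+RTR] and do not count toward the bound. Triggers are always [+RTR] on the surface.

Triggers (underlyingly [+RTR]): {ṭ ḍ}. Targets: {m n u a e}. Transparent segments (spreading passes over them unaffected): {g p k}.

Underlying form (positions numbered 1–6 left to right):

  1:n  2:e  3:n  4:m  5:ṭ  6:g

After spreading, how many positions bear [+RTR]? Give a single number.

From /ṭ/ at 5 rightward: 6 /g/ transparent; word edge.
From /ṭ/ at 5 leftward: 4 /m/ → [+RTR]; bound reached.
Targets with no active source: positions 1 2 3 stay [-emphatic].
[+RTR] positions on the surface: 4 5.

2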